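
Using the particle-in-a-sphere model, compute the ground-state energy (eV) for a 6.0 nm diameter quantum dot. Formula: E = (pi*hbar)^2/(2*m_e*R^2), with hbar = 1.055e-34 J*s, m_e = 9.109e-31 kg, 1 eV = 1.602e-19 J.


Radius R = 6.0/2 = 3 nm = 3e-09 m
E = (pi * 1.055e-34)^2 / (2 * 9.109e-31 * (3e-09)^2)
E(J) = 6.69979e-21
E = E(J) / 1.602e-19 = 0.0418 eV

0.0418


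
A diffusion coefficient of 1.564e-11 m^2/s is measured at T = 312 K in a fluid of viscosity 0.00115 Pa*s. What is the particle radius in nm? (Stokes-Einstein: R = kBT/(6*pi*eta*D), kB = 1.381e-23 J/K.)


Stokes-Einstein: R = kB*T / (6*pi*eta*D)
R = 1.381e-23 * 312 / (6 * pi * 0.00115 * 1.564e-11)
R = 1.2709e-08 m = 12.71 nm

12.71


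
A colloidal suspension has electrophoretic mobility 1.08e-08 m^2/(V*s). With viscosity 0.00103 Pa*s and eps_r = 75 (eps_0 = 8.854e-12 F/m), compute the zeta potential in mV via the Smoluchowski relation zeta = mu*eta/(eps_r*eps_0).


Smoluchowski equation: zeta = mu * eta / (eps_r * eps_0)
zeta = 1.08e-08 * 0.00103 / (75 * 8.854e-12)
zeta = 0.016752 V = 16.75 mV

16.75


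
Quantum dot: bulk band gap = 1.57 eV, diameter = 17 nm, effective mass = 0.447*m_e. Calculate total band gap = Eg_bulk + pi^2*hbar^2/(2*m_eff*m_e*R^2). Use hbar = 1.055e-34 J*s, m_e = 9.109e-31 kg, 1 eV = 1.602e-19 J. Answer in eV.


Radius R = 17/2 nm = 8.5e-09 m
Confinement energy dE = pi^2 * hbar^2 / (2 * m_eff * m_e * R^2)
dE = pi^2 * (1.055e-34)^2 / (2 * 0.447 * 9.109e-31 * (8.5e-09)^2) J, divided by 1.602e-19 J/eV
dE = 0.0117 eV
Total band gap = E_g(bulk) + dE = 1.57 + 0.0117 = 1.5817 eV

1.5817


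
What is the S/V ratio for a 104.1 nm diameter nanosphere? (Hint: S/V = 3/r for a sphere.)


Radius r = 104.1/2 = 52.05 nm
S/V = 3 / r = 3 / 52.05
S/V = 0.0576 nm^-1

0.0576


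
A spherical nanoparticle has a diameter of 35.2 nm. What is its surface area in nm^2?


Radius r = 35.2/2 = 17.6 nm
Surface area SA = 4 * pi * r^2
SA = 4 * pi * (17.6)^2
SA = 3892.56 nm^2

3892.56


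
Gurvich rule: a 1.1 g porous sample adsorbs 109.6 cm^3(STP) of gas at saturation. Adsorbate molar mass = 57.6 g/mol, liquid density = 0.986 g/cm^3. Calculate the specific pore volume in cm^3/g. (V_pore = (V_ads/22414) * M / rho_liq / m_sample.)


Moles adsorbed n = V_ads / 22414 = 109.6 / 22414 = 4.889801e-03 mol
Liquid volume V_liq = n * M / rho_liq = 4.889801e-03 * 57.6 / 0.986 = 0.28565 cm^3
Specific pore volume V_pore = V_liq / m_sample = 0.28565 / 1.1
V_pore = 0.2597 cm^3/g

0.2597


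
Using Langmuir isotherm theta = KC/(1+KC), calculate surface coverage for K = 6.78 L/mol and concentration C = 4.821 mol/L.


Langmuir isotherm: theta = K*C / (1 + K*C)
K*C = 6.78 * 4.821 = 32.68638
theta = 32.68638 / (1 + 32.68638) = 32.68638 / 33.68638
theta = 0.9703

0.9703


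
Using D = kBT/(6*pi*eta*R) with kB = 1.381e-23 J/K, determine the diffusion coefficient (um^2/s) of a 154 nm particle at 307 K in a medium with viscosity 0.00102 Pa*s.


Radius R = 154/2 = 77 nm = 7.7e-08 m
D = kB*T / (6*pi*eta*R)
D = 1.381e-23 * 307 / (6 * pi * 0.00102 * 7.7e-08)
D = 2.86378e-12 m^2/s = 2.864 um^2/s

2.864


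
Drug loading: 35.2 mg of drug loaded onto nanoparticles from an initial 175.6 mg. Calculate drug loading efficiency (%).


Drug loading efficiency = (drug loaded / drug initial) * 100
DLE = 35.2 / 175.6 * 100
DLE = 0.2005 * 100
DLE = 20.05%

20.05


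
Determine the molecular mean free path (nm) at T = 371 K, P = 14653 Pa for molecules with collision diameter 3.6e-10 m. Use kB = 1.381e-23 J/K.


Mean free path: lambda = kB*T / (sqrt(2) * pi * d^2 * P)
lambda = 1.381e-23 * 371 / (sqrt(2) * pi * (3.6e-10)^2 * 14653)
lambda = 6.07255e-07 m
lambda = 607.26 nm

607.26


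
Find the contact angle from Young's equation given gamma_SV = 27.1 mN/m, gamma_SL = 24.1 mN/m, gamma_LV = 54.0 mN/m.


cos(theta) = (gamma_SV - gamma_SL) / gamma_LV
cos(theta) = (27.1 - 24.1) / 54.0
cos(theta) = 0.055556
theta = arccos(0.055556) = 86.82 degrees

86.82


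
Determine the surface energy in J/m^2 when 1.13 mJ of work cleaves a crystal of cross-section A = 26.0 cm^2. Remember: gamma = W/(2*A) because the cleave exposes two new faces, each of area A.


Convert: A = 26.0 cm^2 = 0.0026 m^2, W = 1.13 mJ = 0.00113 J
Cleaving exposes two faces of area A, so total new surface = 2*A and gamma = W / (2*A)
gamma = 0.00113 / (2 * 0.0026)
gamma = 0.217 J/m^2

0.217


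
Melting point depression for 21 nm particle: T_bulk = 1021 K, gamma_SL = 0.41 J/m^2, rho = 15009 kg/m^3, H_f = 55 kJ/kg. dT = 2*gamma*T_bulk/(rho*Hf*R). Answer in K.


Radius R = 21/2 = 10.5 nm = 1.05e-08 m
Convert H_f = 55 kJ/kg = 55000 J/kg
dT = 2 * gamma_SL * T_bulk / (rho * H_f * R)
dT = 2 * 0.41 * 1021 / (15009 * 55000 * 1.05e-08)
dT = 96.6 K

96.6


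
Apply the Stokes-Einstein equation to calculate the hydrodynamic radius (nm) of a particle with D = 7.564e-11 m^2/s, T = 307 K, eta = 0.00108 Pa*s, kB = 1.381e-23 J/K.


Stokes-Einstein: R = kB*T / (6*pi*eta*D)
R = 1.381e-23 * 307 / (6 * pi * 0.00108 * 7.564e-11)
R = 2.75331e-09 m = 2.75 nm

2.75


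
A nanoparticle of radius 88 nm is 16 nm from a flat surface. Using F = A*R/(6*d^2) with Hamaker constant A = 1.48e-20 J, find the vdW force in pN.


Convert to SI: R = 88 nm = 8.8e-08 m, d = 16 nm = 1.6e-08 m
F = A * R / (6 * d^2)
F = 1.48e-20 * 8.8e-08 / (6 * (1.6e-08)^2)
F = 8.47917e-13 N = 0.848 pN

0.848


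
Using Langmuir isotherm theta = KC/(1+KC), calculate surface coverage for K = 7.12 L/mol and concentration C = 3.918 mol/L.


Langmuir isotherm: theta = K*C / (1 + K*C)
K*C = 7.12 * 3.918 = 27.89616
theta = 27.89616 / (1 + 27.89616) = 27.89616 / 28.89616
theta = 0.9654

0.9654


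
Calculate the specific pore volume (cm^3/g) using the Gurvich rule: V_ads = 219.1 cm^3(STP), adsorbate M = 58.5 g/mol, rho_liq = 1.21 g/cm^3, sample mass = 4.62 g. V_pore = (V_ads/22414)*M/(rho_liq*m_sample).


Moles adsorbed n = V_ads / 22414 = 219.1 / 22414 = 9.775141e-03 mol
Liquid volume V_liq = n * M / rho_liq = 9.775141e-03 * 58.5 / 1.21 = 0.47260 cm^3
Specific pore volume V_pore = V_liq / m_sample = 0.47260 / 4.62
V_pore = 0.1023 cm^3/g

0.1023


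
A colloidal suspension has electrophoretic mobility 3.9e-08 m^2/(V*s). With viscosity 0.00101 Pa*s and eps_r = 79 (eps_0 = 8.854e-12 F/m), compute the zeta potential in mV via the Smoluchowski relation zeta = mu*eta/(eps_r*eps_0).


Smoluchowski equation: zeta = mu * eta / (eps_r * eps_0)
zeta = 3.9e-08 * 0.00101 / (79 * 8.854e-12)
zeta = 0.056314 V = 56.31 mV

56.31


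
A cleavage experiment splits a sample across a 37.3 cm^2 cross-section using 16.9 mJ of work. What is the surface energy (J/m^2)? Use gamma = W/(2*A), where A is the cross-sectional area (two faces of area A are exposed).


Convert: A = 37.3 cm^2 = 0.00373 m^2, W = 16.9 mJ = 0.0169 J
Cleaving exposes two faces of area A, so total new surface = 2*A and gamma = W / (2*A)
gamma = 0.0169 / (2 * 0.00373)
gamma = 2.265 J/m^2

2.265


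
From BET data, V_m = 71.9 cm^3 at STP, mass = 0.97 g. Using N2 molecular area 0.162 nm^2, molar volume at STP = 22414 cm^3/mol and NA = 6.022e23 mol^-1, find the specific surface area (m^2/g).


Number of moles in monolayer = V_m / 22414 = 71.9 / 22414 = 0.00320782
Number of molecules = moles * NA = 0.00320782 * 6.022e23
SA = molecules * sigma / mass
SA = (71.9 / 22414) * 6.022e23 * 0.162e-18 / 0.97
SA = 322.6 m^2/g

322.6


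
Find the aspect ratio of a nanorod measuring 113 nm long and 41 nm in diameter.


Aspect ratio AR = length / diameter
AR = 113 / 41
AR = 2.76

2.76


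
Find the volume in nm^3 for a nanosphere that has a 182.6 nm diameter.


Radius r = 182.6/2 = 91.3 nm
Volume V = (4/3) * pi * r^3
V = (4/3) * pi * (91.3)^3
V = 3187872.49 nm^3

3187872.49


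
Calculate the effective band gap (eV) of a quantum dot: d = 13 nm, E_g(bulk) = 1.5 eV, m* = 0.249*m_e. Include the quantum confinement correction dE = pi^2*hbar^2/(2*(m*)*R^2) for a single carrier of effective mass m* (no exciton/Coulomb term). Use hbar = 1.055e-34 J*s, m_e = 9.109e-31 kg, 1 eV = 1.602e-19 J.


Radius R = 13/2 nm = 6.5e-09 m
Confinement energy dE = pi^2 * hbar^2 / (2 * m_eff * m_e * R^2)
dE = pi^2 * (1.055e-34)^2 / (2 * 0.249 * 9.109e-31 * (6.5e-09)^2) J, divided by 1.602e-19 J/eV
dE = 0.0358 eV
Total band gap = E_g(bulk) + dE = 1.5 + 0.0358 = 1.5358 eV

1.5358


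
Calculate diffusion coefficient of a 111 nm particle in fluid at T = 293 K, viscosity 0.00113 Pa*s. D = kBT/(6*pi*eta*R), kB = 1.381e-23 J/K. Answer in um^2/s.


Radius R = 111/2 = 55.5 nm = 5.55e-08 m
D = kB*T / (6*pi*eta*R)
D = 1.381e-23 * 293 / (6 * pi * 0.00113 * 5.55e-08)
D = 3.42286e-12 m^2/s = 3.423 um^2/s

3.423


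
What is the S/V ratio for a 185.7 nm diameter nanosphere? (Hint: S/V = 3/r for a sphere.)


Radius r = 185.7/2 = 92.85 nm
S/V = 3 / r = 3 / 92.85
S/V = 0.0323 nm^-1

0.0323


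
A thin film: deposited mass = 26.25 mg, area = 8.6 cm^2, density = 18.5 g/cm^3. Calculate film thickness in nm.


Convert: m = 26.25 mg = 2.6250e-05 kg, A = 8.6 cm^2 = 8.6000e-04 m^2, rho = 18.5 g/cm^3 = 18500 kg/m^3
t = m / (A * rho)
t = 2.6250e-05 / (8.6000e-04 * 18500)
t = 1.6499e-06 m = 1649.9 nm

1649.9


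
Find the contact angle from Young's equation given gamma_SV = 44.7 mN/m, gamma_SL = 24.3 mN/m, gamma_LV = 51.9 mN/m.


cos(theta) = (gamma_SV - gamma_SL) / gamma_LV
cos(theta) = (44.7 - 24.3) / 51.9
cos(theta) = 0.393064
theta = arccos(0.393064) = 66.85 degrees

66.85


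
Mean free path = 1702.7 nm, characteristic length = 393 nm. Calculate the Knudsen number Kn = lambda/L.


Knudsen number Kn = lambda / L
Kn = 1702.7 / 393
Kn = 4.3326

4.3326


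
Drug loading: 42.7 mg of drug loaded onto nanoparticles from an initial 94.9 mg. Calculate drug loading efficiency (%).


Drug loading efficiency = (drug loaded / drug initial) * 100
DLE = 42.7 / 94.9 * 100
DLE = 0.4499 * 100
DLE = 44.99%

44.99


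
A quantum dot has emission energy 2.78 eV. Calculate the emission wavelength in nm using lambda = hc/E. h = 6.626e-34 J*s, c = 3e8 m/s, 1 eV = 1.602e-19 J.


Convert energy: E = 2.78 eV = 2.78 * 1.602e-19 = 4.45356e-19 J
lambda = h*c / E = 6.626e-34 * 3e8 / 4.45356e-19
lambda = 4.4634e-07 m = 446.3 nm

446.3


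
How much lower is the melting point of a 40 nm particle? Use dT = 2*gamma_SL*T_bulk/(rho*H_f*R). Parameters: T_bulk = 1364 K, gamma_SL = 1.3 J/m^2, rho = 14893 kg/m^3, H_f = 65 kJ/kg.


Radius R = 40/2 = 20 nm = 2e-08 m
Convert H_f = 65 kJ/kg = 65000 J/kg
dT = 2 * gamma_SL * T_bulk / (rho * H_f * R)
dT = 2 * 1.3 * 1364 / (14893 * 65000 * 2e-08)
dT = 183.2 K

183.2


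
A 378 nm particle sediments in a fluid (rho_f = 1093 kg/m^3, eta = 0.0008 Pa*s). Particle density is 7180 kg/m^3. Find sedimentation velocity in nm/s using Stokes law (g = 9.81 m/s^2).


Radius R = 378/2 nm = 1.89e-07 m
Density difference = 7180 - 1093 = 6087 kg/m^3
v = 2 * R^2 * (rho_p - rho_f) * g / (9 * eta)
v = 2 * (1.89e-07)^2 * 6087 * 9.81 / (9 * 0.0008)
v = 5.92507e-07 m/s = 592.5069 nm/s

592.5069


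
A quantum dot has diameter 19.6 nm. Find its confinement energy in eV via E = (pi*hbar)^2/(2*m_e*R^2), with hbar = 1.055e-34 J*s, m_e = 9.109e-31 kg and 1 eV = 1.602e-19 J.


Radius R = 19.6/2 = 9.8 nm = 9.8e-09 m
E = (pi * 1.055e-34)^2 / (2 * 9.109e-31 * (9.8e-09)^2)
E(J) = 6.27844e-22
E = E(J) / 1.602e-19 = 0.0039 eV

0.0039


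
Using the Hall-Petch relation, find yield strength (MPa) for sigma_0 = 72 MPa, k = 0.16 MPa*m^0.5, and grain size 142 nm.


d = 142 nm = 1.42e-07 m
sqrt(d) = 0.0003768289
Hall-Petch contribution = k / sqrt(d) = 0.16 / 0.0003768289 = 424.6 MPa
sigma = sigma_0 + k/sqrt(d) = 72 + 424.6 = 496.6 MPa

496.6


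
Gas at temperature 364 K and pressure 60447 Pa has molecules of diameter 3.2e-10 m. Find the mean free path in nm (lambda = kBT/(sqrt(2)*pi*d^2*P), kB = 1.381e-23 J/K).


Mean free path: lambda = kB*T / (sqrt(2) * pi * d^2 * P)
lambda = 1.381e-23 * 364 / (sqrt(2) * pi * (3.2e-10)^2 * 60447)
lambda = 1.82791e-07 m
lambda = 182.79 nm

182.79


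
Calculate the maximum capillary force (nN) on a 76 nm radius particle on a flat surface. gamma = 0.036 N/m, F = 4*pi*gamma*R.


Convert radius: R = 76 nm = 7.6e-08 m
F = 4 * pi * gamma * R
F = 4 * pi * 0.036 * 7.6e-08
F = 3.43816e-08 N = 34.3816 nN

34.3816


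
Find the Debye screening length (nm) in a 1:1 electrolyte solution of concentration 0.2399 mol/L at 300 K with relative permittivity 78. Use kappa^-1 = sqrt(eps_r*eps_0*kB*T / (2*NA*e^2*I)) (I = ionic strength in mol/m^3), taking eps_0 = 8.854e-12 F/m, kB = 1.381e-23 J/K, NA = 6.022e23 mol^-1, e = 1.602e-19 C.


Ionic strength I = 0.2399 * 1^2 * 1000 = 239.9 mol/m^3
kappa^-1 = sqrt(78 * 8.854e-12 * 1.381e-23 * 300 / (2 * 6.022e23 * (1.602e-19)^2 * 239.9))
kappa^-1 = 0.621 nm

0.621


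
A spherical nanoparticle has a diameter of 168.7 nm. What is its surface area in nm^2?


Radius r = 168.7/2 = 84.35 nm
Surface area SA = 4 * pi * r^2
SA = 4 * pi * (84.35)^2
SA = 89408.75 nm^2

89408.75


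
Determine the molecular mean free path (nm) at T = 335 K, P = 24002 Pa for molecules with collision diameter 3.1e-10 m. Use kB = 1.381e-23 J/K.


Mean free path: lambda = kB*T / (sqrt(2) * pi * d^2 * P)
lambda = 1.381e-23 * 335 / (sqrt(2) * pi * (3.1e-10)^2 * 24002)
lambda = 4.51443e-07 m
lambda = 451.44 nm

451.44


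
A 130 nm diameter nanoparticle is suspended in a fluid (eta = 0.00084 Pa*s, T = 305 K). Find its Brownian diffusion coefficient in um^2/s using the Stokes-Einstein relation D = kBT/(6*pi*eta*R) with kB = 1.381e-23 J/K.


Radius R = 130/2 = 65 nm = 6.5e-08 m
D = kB*T / (6*pi*eta*R)
D = 1.381e-23 * 305 / (6 * pi * 0.00084 * 6.5e-08)
D = 4.0926e-12 m^2/s = 4.093 um^2/s

4.093


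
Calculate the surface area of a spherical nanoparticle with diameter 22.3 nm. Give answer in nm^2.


Radius r = 22.3/2 = 11.15 nm
Surface area SA = 4 * pi * r^2
SA = 4 * pi * (11.15)^2
SA = 1562.28 nm^2

1562.28


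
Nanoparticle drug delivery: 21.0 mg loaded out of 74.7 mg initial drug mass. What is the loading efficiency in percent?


Drug loading efficiency = (drug loaded / drug initial) * 100
DLE = 21.0 / 74.7 * 100
DLE = 0.2811 * 100
DLE = 28.11%

28.11


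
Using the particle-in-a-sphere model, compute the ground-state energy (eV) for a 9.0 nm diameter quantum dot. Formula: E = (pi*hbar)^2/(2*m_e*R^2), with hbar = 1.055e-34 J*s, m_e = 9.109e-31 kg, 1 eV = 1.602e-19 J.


Radius R = 9.0/2 = 4.5 nm = 4.5e-09 m
E = (pi * 1.055e-34)^2 / (2 * 9.109e-31 * (4.5e-09)^2)
E(J) = 2.97769e-21
E = E(J) / 1.602e-19 = 0.0186 eV

0.0186


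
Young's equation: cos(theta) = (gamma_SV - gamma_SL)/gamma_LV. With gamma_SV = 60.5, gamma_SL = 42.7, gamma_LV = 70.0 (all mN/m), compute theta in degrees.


cos(theta) = (gamma_SV - gamma_SL) / gamma_LV
cos(theta) = (60.5 - 42.7) / 70.0
cos(theta) = 0.254286
theta = arccos(0.254286) = 75.27 degrees

75.27


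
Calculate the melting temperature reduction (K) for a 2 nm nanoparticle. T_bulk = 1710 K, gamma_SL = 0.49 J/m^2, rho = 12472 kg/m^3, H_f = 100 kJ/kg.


Radius R = 2/2 = 1 nm = 1e-09 m
Convert H_f = 100 kJ/kg = 100000 J/kg
dT = 2 * gamma_SL * T_bulk / (rho * H_f * R)
dT = 2 * 0.49 * 1710 / (12472 * 100000 * 1e-09)
dT = 1343.6 K

1343.6


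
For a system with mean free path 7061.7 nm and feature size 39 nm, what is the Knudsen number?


Knudsen number Kn = lambda / L
Kn = 7061.7 / 39
Kn = 181.0692

181.0692


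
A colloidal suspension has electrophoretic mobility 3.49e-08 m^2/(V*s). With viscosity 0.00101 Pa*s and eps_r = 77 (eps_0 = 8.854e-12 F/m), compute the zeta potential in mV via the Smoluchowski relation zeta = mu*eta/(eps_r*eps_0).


Smoluchowski equation: zeta = mu * eta / (eps_r * eps_0)
zeta = 3.49e-08 * 0.00101 / (77 * 8.854e-12)
zeta = 0.051703 V = 51.7 mV

51.7


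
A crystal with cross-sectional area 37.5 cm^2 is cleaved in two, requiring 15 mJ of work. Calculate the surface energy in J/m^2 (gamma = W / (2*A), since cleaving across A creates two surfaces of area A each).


Convert: A = 37.5 cm^2 = 0.00375 m^2, W = 15 mJ = 0.015 J
Cleaving exposes two faces of area A, so total new surface = 2*A and gamma = W / (2*A)
gamma = 0.015 / (2 * 0.00375)
gamma = 2.0 J/m^2

2.0


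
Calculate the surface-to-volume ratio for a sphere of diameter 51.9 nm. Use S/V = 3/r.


Radius r = 51.9/2 = 25.95 nm
S/V = 3 / r = 3 / 25.95
S/V = 0.1156 nm^-1

0.1156


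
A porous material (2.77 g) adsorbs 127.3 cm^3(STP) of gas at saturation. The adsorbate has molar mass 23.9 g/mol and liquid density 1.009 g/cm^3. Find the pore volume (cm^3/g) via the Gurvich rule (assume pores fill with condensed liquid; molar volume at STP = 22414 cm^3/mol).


Moles adsorbed n = V_ads / 22414 = 127.3 / 22414 = 5.679486e-03 mol
Liquid volume V_liq = n * M / rho_liq = 5.679486e-03 * 23.9 / 1.009 = 0.13453 cm^3
Specific pore volume V_pore = V_liq / m_sample = 0.13453 / 2.77
V_pore = 0.0486 cm^3/g

0.0486


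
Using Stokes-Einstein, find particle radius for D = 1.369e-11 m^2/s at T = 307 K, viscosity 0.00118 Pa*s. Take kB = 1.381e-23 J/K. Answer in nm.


Stokes-Einstein: R = kB*T / (6*pi*eta*D)
R = 1.381e-23 * 307 / (6 * pi * 0.00118 * 1.369e-11)
R = 1.39234e-08 m = 13.92 nm

13.92


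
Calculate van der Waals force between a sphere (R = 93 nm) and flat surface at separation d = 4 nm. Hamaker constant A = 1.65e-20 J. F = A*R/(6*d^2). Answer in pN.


Convert to SI: R = 93 nm = 9.3e-08 m, d = 4 nm = 4e-09 m
F = A * R / (6 * d^2)
F = 1.65e-20 * 9.3e-08 / (6 * (4e-09)^2)
F = 1.59844e-11 N = 15.984 pN

15.984


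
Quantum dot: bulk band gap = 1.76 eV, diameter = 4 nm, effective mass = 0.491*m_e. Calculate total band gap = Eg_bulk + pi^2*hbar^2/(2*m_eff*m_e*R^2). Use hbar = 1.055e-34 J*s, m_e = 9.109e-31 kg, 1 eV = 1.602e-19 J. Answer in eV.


Radius R = 4/2 nm = 2e-09 m
Confinement energy dE = pi^2 * hbar^2 / (2 * m_eff * m_e * R^2)
dE = pi^2 * (1.055e-34)^2 / (2 * 0.491 * 9.109e-31 * (2e-09)^2) J, divided by 1.602e-19 J/eV
dE = 0.1916 eV
Total band gap = E_g(bulk) + dE = 1.76 + 0.1916 = 1.9516 eV

1.9516


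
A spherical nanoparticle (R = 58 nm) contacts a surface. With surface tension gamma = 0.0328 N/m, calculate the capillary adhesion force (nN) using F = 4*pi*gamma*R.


Convert radius: R = 58 nm = 5.8e-08 m
F = 4 * pi * gamma * R
F = 4 * pi * 0.0328 * 5.8e-08
F = 2.39063e-08 N = 23.9063 nN

23.9063


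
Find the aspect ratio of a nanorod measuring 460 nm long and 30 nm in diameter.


Aspect ratio AR = length / diameter
AR = 460 / 30
AR = 15.33

15.33


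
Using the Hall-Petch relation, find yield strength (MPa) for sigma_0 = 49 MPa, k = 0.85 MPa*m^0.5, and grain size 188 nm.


d = 188 nm = 1.88e-07 m
sqrt(d) = 0.0004335897
Hall-Petch contribution = k / sqrt(d) = 0.85 / 0.0004335897 = 1960.4 MPa
sigma = sigma_0 + k/sqrt(d) = 49 + 1960.4 = 2009.4 MPa

2009.4


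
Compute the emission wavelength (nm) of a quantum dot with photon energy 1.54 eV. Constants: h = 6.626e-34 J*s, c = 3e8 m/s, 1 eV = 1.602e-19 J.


Convert energy: E = 1.54 eV = 1.54 * 1.602e-19 = 2.46708e-19 J
lambda = h*c / E = 6.626e-34 * 3e8 / 2.46708e-19
lambda = 8.0573e-07 m = 805.7 nm

805.7


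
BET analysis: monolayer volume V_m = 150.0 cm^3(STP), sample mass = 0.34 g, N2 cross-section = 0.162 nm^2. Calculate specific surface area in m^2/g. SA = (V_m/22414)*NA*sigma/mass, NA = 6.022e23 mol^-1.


Number of moles in monolayer = V_m / 22414 = 150.0 / 22414 = 0.00669225
Number of molecules = moles * NA = 0.00669225 * 6.022e23
SA = molecules * sigma / mass
SA = (150.0 / 22414) * 6.022e23 * 0.162e-18 / 0.34
SA = 1920.2 m^2/g

1920.2


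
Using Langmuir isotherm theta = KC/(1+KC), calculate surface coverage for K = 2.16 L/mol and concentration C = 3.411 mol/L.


Langmuir isotherm: theta = K*C / (1 + K*C)
K*C = 2.16 * 3.411 = 7.36776
theta = 7.36776 / (1 + 7.36776) = 7.36776 / 8.36776
theta = 0.8805

0.8805


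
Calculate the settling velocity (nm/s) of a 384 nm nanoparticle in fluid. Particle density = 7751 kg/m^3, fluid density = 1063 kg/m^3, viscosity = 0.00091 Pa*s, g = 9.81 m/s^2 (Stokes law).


Radius R = 384/2 nm = 1.92e-07 m
Density difference = 7751 - 1063 = 6688 kg/m^3
v = 2 * R^2 * (rho_p - rho_f) * g / (9 * eta)
v = 2 * (1.92e-07)^2 * 6688 * 9.81 / (9 * 0.00091)
v = 5.90628e-07 m/s = 590.6277 nm/s

590.6277


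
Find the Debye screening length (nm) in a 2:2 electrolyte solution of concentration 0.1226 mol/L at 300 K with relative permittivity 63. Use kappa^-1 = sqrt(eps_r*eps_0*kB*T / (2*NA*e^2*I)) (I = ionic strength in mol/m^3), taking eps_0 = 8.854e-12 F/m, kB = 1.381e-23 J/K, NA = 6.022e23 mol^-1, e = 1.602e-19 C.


Ionic strength I = 0.1226 * 2^2 * 1000 = 490.4 mol/m^3
kappa^-1 = sqrt(63 * 8.854e-12 * 1.381e-23 * 300 / (2 * 6.022e23 * (1.602e-19)^2 * 490.4))
kappa^-1 = 0.39 nm

0.39


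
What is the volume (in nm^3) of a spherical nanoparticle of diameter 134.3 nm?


Radius r = 134.3/2 = 67.15 nm
Volume V = (4/3) * pi * r^3
V = (4/3) * pi * (67.15)^3
V = 1268313.63 nm^3

1268313.63


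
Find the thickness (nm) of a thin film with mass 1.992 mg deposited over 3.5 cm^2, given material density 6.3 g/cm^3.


Convert: m = 1.992 mg = 1.9920e-06 kg, A = 3.5 cm^2 = 3.5000e-04 m^2, rho = 6.3 g/cm^3 = 6300 kg/m^3
t = m / (A * rho)
t = 1.9920e-06 / (3.5000e-04 * 6300)
t = 9.0340e-07 m = 903.4 nm

903.4


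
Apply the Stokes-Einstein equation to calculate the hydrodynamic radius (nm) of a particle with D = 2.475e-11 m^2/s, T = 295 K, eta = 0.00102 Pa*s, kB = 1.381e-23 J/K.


Stokes-Einstein: R = kB*T / (6*pi*eta*D)
R = 1.381e-23 * 295 / (6 * pi * 0.00102 * 2.475e-11)
R = 8.56129e-09 m = 8.56 nm

8.56


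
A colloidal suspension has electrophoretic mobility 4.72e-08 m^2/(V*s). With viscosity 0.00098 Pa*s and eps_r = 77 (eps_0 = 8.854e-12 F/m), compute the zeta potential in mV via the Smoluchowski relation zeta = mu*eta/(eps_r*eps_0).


Smoluchowski equation: zeta = mu * eta / (eps_r * eps_0)
zeta = 4.72e-08 * 0.00098 / (77 * 8.854e-12)
zeta = 0.067848 V = 67.85 mV

67.85


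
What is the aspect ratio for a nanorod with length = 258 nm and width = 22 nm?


Aspect ratio AR = length / diameter
AR = 258 / 22
AR = 11.73

11.73


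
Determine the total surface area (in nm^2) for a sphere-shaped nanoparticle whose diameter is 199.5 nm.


Radius r = 199.5/2 = 99.75 nm
Surface area SA = 4 * pi * r^2
SA = 4 * pi * (99.75)^2
SA = 125036.17 nm^2

125036.17


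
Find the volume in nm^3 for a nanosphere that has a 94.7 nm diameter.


Radius r = 94.7/2 = 47.35 nm
Volume V = (4/3) * pi * r^3
V = (4/3) * pi * (47.35)^3
V = 444680.99 nm^3

444680.99


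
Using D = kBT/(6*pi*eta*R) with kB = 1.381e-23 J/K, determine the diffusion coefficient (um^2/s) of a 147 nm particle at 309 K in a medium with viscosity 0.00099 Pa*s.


Radius R = 147/2 = 73.5 nm = 7.35e-08 m
D = kB*T / (6*pi*eta*R)
D = 1.381e-23 * 309 / (6 * pi * 0.00099 * 7.35e-08)
D = 3.1112e-12 m^2/s = 3.111 um^2/s

3.111


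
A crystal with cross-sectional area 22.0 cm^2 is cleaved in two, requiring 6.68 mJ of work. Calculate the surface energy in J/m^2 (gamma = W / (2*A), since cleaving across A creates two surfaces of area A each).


Convert: A = 22.0 cm^2 = 0.0022 m^2, W = 6.68 mJ = 0.00668 J
Cleaving exposes two faces of area A, so total new surface = 2*A and gamma = W / (2*A)
gamma = 0.00668 / (2 * 0.0022)
gamma = 1.518 J/m^2

1.518


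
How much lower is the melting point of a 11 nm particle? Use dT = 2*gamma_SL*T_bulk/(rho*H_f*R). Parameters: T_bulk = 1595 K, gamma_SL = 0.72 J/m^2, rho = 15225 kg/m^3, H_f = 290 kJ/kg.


Radius R = 11/2 = 5.5 nm = 5.5e-09 m
Convert H_f = 290 kJ/kg = 290000 J/kg
dT = 2 * gamma_SL * T_bulk / (rho * H_f * R)
dT = 2 * 0.72 * 1595 / (15225 * 290000 * 5.5e-09)
dT = 94.6 K

94.6


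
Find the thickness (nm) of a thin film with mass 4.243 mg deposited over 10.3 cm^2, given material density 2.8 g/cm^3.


Convert: m = 4.243 mg = 4.2430e-06 kg, A = 10.3 cm^2 = 1.0300e-03 m^2, rho = 2.8 g/cm^3 = 2800 kg/m^3
t = m / (A * rho)
t = 4.2430e-06 / (1.0300e-03 * 2800)
t = 1.4712e-06 m = 1471.2 nm

1471.2


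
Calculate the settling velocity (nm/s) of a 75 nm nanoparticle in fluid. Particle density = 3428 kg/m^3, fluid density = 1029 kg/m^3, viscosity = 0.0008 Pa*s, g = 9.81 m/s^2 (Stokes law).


Radius R = 75/2 nm = 3.75e-08 m
Density difference = 3428 - 1029 = 2399 kg/m^3
v = 2 * R^2 * (rho_p - rho_f) * g / (9 * eta)
v = 2 * (3.75e-08)^2 * 2399 * 9.81 / (9 * 0.0008)
v = 9.19304e-09 m/s = 9.193 nm/s

9.193


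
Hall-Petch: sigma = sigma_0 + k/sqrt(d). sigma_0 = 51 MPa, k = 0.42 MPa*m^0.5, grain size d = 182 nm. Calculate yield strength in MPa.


d = 182 nm = 1.82e-07 m
sqrt(d) = 0.0004266146
Hall-Petch contribution = k / sqrt(d) = 0.42 / 0.0004266146 = 984.5 MPa
sigma = sigma_0 + k/sqrt(d) = 51 + 984.5 = 1035.5 MPa

1035.5


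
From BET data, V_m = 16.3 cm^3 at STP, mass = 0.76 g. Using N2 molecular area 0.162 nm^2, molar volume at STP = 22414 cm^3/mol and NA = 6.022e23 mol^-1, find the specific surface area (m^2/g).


Number of moles in monolayer = V_m / 22414 = 16.3 / 22414 = 0.00072722
Number of molecules = moles * NA = 0.00072722 * 6.022e23
SA = molecules * sigma / mass
SA = (16.3 / 22414) * 6.022e23 * 0.162e-18 / 0.76
SA = 93.3 m^2/g

93.3


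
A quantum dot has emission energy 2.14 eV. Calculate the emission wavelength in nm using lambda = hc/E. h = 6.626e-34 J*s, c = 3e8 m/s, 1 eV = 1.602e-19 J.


Convert energy: E = 2.14 eV = 2.14 * 1.602e-19 = 3.42828e-19 J
lambda = h*c / E = 6.626e-34 * 3e8 / 3.42828e-19
lambda = 5.79824e-07 m = 579.8 nm

579.8


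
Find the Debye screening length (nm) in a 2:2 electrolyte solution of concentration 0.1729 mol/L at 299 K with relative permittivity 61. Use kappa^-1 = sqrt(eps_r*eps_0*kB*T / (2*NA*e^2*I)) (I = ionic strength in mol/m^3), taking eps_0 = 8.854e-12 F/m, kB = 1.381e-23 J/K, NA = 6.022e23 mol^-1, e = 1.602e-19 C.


Ionic strength I = 0.1729 * 2^2 * 1000 = 691.6 mol/m^3
kappa^-1 = sqrt(61 * 8.854e-12 * 1.381e-23 * 299 / (2 * 6.022e23 * (1.602e-19)^2 * 691.6))
kappa^-1 = 0.323 nm

0.323


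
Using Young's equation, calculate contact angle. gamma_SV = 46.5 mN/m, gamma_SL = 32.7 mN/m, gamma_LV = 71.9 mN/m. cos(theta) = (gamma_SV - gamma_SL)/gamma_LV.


cos(theta) = (gamma_SV - gamma_SL) / gamma_LV
cos(theta) = (46.5 - 32.7) / 71.9
cos(theta) = 0.191933
theta = arccos(0.191933) = 78.93 degrees

78.93


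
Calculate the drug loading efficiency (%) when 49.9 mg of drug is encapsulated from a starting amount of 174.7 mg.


Drug loading efficiency = (drug loaded / drug initial) * 100
DLE = 49.9 / 174.7 * 100
DLE = 0.2856 * 100
DLE = 28.56%

28.56


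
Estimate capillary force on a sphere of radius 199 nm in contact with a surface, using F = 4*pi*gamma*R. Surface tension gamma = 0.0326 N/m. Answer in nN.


Convert radius: R = 199 nm = 1.99e-07 m
F = 4 * pi * gamma * R
F = 4 * pi * 0.0326 * 1.99e-07
F = 8.15231e-08 N = 81.5231 nN

81.5231


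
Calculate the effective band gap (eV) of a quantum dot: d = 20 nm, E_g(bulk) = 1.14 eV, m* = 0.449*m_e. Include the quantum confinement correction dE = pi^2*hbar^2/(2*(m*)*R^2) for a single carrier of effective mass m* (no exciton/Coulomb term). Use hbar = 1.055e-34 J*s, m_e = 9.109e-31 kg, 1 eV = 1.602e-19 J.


Radius R = 20/2 nm = 1e-08 m
Confinement energy dE = pi^2 * hbar^2 / (2 * m_eff * m_e * R^2)
dE = pi^2 * (1.055e-34)^2 / (2 * 0.449 * 9.109e-31 * (1e-08)^2) J, divided by 1.602e-19 J/eV
dE = 0.0084 eV
Total band gap = E_g(bulk) + dE = 1.14 + 0.0084 = 1.1484 eV

1.1484


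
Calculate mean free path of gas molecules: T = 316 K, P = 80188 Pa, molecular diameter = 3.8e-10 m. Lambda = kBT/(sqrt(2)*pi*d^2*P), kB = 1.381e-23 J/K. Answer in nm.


Mean free path: lambda = kB*T / (sqrt(2) * pi * d^2 * P)
lambda = 1.381e-23 * 316 / (sqrt(2) * pi * (3.8e-10)^2 * 80188)
lambda = 8.4828e-08 m
lambda = 84.83 nm

84.83


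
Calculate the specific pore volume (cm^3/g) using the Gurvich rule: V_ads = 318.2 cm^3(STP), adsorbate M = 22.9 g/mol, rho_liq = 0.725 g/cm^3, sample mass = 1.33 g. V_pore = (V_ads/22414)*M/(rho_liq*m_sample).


Moles adsorbed n = V_ads / 22414 = 318.2 / 22414 = 1.419648e-02 mol
Liquid volume V_liq = n * M / rho_liq = 1.419648e-02 * 22.9 / 0.725 = 0.44841 cm^3
Specific pore volume V_pore = V_liq / m_sample = 0.44841 / 1.33
V_pore = 0.3372 cm^3/g

0.3372


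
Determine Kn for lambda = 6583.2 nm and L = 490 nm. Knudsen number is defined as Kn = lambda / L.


Knudsen number Kn = lambda / L
Kn = 6583.2 / 490
Kn = 13.4351

13.4351


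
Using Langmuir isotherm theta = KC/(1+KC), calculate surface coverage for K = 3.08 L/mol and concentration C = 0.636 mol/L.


Langmuir isotherm: theta = K*C / (1 + K*C)
K*C = 3.08 * 0.636 = 1.95888
theta = 1.95888 / (1 + 1.95888) = 1.95888 / 2.95888
theta = 0.662

0.662


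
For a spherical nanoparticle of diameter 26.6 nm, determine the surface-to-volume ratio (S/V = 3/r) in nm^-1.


Radius r = 26.6/2 = 13.3 nm
S/V = 3 / r = 3 / 13.3
S/V = 0.2256 nm^-1

0.2256


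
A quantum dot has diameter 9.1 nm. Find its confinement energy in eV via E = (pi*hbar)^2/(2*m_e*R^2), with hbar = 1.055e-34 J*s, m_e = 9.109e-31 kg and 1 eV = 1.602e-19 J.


Radius R = 9.1/2 = 4.55 nm = 4.55e-09 m
E = (pi * 1.055e-34)^2 / (2 * 9.109e-31 * (4.55e-09)^2)
E(J) = 2.9126e-21
E = E(J) / 1.602e-19 = 0.0182 eV

0.0182


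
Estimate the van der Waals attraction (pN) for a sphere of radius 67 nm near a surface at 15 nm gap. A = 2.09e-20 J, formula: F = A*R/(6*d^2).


Convert to SI: R = 67 nm = 6.7e-08 m, d = 15 nm = 1.5e-08 m
F = A * R / (6 * d^2)
F = 2.09e-20 * 6.7e-08 / (6 * (1.5e-08)^2)
F = 1.03726e-12 N = 1.037 pN

1.037


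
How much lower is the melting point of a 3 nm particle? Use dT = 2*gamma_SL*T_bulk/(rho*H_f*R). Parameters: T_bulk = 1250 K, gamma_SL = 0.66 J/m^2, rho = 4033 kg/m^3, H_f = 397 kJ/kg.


Radius R = 3/2 = 1.5 nm = 1.5e-09 m
Convert H_f = 397 kJ/kg = 397000 J/kg
dT = 2 * gamma_SL * T_bulk / (rho * H_f * R)
dT = 2 * 0.66 * 1250 / (4033 * 397000 * 1.5e-09)
dT = 687.0 K

687.0


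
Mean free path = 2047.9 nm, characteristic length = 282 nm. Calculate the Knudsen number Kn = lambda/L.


Knudsen number Kn = lambda / L
Kn = 2047.9 / 282
Kn = 7.2621

7.2621


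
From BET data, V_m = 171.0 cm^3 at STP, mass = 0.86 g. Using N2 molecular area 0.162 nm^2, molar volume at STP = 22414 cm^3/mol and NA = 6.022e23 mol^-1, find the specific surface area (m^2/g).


Number of moles in monolayer = V_m / 22414 = 171.0 / 22414 = 0.00762916
Number of molecules = moles * NA = 0.00762916 * 6.022e23
SA = molecules * sigma / mass
SA = (171.0 / 22414) * 6.022e23 * 0.162e-18 / 0.86
SA = 865.4 m^2/g

865.4


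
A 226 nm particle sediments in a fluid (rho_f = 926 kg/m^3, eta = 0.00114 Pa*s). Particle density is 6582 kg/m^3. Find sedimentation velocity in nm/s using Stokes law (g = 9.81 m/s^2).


Radius R = 226/2 nm = 1.13e-07 m
Density difference = 6582 - 926 = 5656 kg/m^3
v = 2 * R^2 * (rho_p - rho_f) * g / (9 * eta)
v = 2 * (1.13e-07)^2 * 5656 * 9.81 / (9 * 0.00114)
v = 1.38108e-07 m/s = 138.1077 nm/s

138.1077


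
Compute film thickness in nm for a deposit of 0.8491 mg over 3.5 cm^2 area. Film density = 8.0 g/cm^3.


Convert: m = 0.8491 mg = 8.4910e-07 kg, A = 3.5 cm^2 = 3.5000e-04 m^2, rho = 8.0 g/cm^3 = 8000 kg/m^3
t = m / (A * rho)
t = 8.4910e-07 / (3.5000e-04 * 8000)
t = 3.0325e-07 m = 303.2 nm

303.2


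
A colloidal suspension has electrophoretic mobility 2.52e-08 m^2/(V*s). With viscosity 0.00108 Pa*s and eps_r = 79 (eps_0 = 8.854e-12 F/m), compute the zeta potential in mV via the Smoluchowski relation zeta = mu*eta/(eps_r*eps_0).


Smoluchowski equation: zeta = mu * eta / (eps_r * eps_0)
zeta = 2.52e-08 * 0.00108 / (79 * 8.854e-12)
zeta = 0.03891 V = 38.91 mV

38.91


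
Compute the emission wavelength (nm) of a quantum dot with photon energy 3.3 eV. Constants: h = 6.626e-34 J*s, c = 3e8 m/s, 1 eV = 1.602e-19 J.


Convert energy: E = 3.3 eV = 3.3 * 1.602e-19 = 5.2866e-19 J
lambda = h*c / E = 6.626e-34 * 3e8 / 5.2866e-19
lambda = 3.76007e-07 m = 376.0 nm

376.0


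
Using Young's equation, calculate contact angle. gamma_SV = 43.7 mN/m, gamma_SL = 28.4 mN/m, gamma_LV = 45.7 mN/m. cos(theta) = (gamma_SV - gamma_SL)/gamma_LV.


cos(theta) = (gamma_SV - gamma_SL) / gamma_LV
cos(theta) = (43.7 - 28.4) / 45.7
cos(theta) = 0.334792
theta = arccos(0.334792) = 70.44 degrees

70.44


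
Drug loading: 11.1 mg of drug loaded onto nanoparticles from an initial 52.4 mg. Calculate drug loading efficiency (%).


Drug loading efficiency = (drug loaded / drug initial) * 100
DLE = 11.1 / 52.4 * 100
DLE = 0.2118 * 100
DLE = 21.18%

21.18


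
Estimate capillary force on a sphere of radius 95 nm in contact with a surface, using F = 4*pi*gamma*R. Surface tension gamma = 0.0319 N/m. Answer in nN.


Convert radius: R = 95 nm = 9.5e-08 m
F = 4 * pi * gamma * R
F = 4 * pi * 0.0319 * 9.5e-08
F = 3.80824e-08 N = 38.0824 nN

38.0824


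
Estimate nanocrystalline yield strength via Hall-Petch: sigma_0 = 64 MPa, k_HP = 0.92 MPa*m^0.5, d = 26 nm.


d = 26 nm = 2.6e-08 m
sqrt(d) = 0.0001612452
Hall-Petch contribution = k / sqrt(d) = 0.92 / 0.0001612452 = 5705.6 MPa
sigma = sigma_0 + k/sqrt(d) = 64 + 5705.6 = 5769.6 MPa

5769.6


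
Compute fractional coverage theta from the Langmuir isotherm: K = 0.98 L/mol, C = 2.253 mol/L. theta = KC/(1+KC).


Langmuir isotherm: theta = K*C / (1 + K*C)
K*C = 0.98 * 2.253 = 2.20794
theta = 2.20794 / (1 + 2.20794) = 2.20794 / 3.20794
theta = 0.6883

0.6883


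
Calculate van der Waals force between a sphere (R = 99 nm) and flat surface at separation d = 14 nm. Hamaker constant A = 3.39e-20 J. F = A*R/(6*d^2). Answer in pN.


Convert to SI: R = 99 nm = 9.9e-08 m, d = 14 nm = 1.4e-08 m
F = A * R / (6 * d^2)
F = 3.39e-20 * 9.9e-08 / (6 * (1.4e-08)^2)
F = 2.85383e-12 N = 2.854 pN

2.854


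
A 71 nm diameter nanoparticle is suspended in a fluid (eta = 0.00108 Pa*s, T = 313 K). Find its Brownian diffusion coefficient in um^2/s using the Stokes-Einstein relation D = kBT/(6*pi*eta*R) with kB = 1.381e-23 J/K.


Radius R = 71/2 = 35.5 nm = 3.55e-08 m
D = kB*T / (6*pi*eta*R)
D = 1.381e-23 * 313 / (6 * pi * 0.00108 * 3.55e-08)
D = 5.98115e-12 m^2/s = 5.981 um^2/s

5.981


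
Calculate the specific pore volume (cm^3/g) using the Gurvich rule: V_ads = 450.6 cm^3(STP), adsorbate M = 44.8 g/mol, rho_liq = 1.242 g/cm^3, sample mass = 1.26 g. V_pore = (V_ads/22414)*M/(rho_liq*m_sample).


Moles adsorbed n = V_ads / 22414 = 450.6 / 22414 = 2.010351e-02 mol
Liquid volume V_liq = n * M / rho_liq = 2.010351e-02 * 44.8 / 1.242 = 0.72515 cm^3
Specific pore volume V_pore = V_liq / m_sample = 0.72515 / 1.26
V_pore = 0.5755 cm^3/g

0.5755


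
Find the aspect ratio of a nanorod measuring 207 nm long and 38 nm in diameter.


Aspect ratio AR = length / diameter
AR = 207 / 38
AR = 5.45

5.45


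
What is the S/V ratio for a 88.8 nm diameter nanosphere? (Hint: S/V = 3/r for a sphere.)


Radius r = 88.8/2 = 44.4 nm
S/V = 3 / r = 3 / 44.4
S/V = 0.0676 nm^-1

0.0676


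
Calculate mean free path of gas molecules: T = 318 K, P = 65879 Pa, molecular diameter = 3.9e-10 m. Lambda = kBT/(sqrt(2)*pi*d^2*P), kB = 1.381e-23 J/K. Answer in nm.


Mean free path: lambda = kB*T / (sqrt(2) * pi * d^2 * P)
lambda = 1.381e-23 * 318 / (sqrt(2) * pi * (3.9e-10)^2 * 65879)
lambda = 9.86461e-08 m
lambda = 98.65 nm

98.65


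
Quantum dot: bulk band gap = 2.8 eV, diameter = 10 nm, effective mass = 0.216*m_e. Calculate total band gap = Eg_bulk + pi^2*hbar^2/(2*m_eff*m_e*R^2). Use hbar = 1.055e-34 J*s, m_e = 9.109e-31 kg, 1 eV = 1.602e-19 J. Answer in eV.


Radius R = 10/2 nm = 5e-09 m
Confinement energy dE = pi^2 * hbar^2 / (2 * m_eff * m_e * R^2)
dE = pi^2 * (1.055e-34)^2 / (2 * 0.216 * 9.109e-31 * (5e-09)^2) J, divided by 1.602e-19 J/eV
dE = 0.0697 eV
Total band gap = E_g(bulk) + dE = 2.8 + 0.0697 = 2.8697 eV

2.8697


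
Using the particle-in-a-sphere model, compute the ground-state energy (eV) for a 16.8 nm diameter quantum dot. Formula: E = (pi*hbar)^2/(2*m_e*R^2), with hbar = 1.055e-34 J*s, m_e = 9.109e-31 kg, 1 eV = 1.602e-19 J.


Radius R = 16.8/2 = 8.4 nm = 8.4e-09 m
E = (pi * 1.055e-34)^2 / (2 * 9.109e-31 * (8.4e-09)^2)
E(J) = 8.54566e-22
E = E(J) / 1.602e-19 = 0.0053 eV

0.0053


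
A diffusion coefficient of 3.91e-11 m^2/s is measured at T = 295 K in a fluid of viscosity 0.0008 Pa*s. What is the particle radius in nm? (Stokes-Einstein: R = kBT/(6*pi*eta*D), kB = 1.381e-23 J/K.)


Stokes-Einstein: R = kB*T / (6*pi*eta*D)
R = 1.381e-23 * 295 / (6 * pi * 0.0008 * 3.91e-11)
R = 6.90952e-09 m = 6.91 nm

6.91


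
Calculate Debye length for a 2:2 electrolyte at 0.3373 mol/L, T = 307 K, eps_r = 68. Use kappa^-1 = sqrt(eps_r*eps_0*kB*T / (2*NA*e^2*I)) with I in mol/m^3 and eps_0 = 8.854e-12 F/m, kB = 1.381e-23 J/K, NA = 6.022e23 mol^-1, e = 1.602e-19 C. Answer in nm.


Ionic strength I = 0.3373 * 2^2 * 1000 = 1349.2 mol/m^3
kappa^-1 = sqrt(68 * 8.854e-12 * 1.381e-23 * 307 / (2 * 6.022e23 * (1.602e-19)^2 * 1349.2))
kappa^-1 = 0.247 nm

0.247


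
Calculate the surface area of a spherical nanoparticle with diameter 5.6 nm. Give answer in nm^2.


Radius r = 5.6/2 = 2.8 nm
Surface area SA = 4 * pi * r^2
SA = 4 * pi * (2.8)^2
SA = 98.52 nm^2

98.52


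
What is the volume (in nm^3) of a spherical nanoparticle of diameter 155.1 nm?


Radius r = 155.1/2 = 77.55 nm
Volume V = (4/3) * pi * r^3
V = (4/3) * pi * (77.55)^3
V = 1953592.66 nm^3

1953592.66


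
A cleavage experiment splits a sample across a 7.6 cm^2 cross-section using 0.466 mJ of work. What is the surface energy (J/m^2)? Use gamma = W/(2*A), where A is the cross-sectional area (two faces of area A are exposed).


Convert: A = 7.6 cm^2 = 0.00076 m^2, W = 0.466 mJ = 0.000466 J
Cleaving exposes two faces of area A, so total new surface = 2*A and gamma = W / (2*A)
gamma = 0.000466 / (2 * 0.00076)
gamma = 0.307 J/m^2

0.307


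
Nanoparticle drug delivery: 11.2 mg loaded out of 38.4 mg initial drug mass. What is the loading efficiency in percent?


Drug loading efficiency = (drug loaded / drug initial) * 100
DLE = 11.2 / 38.4 * 100
DLE = 0.2917 * 100
DLE = 29.17%

29.17


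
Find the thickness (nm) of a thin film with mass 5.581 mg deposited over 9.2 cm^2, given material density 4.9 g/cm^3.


Convert: m = 5.581 mg = 5.5810e-06 kg, A = 9.2 cm^2 = 9.2000e-04 m^2, rho = 4.9 g/cm^3 = 4900 kg/m^3
t = m / (A * rho)
t = 5.5810e-06 / (9.2000e-04 * 4900)
t = 1.2380e-06 m = 1238.0 nm

1238.0


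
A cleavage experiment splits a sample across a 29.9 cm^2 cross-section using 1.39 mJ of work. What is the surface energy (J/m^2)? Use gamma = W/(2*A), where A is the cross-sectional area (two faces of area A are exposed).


Convert: A = 29.9 cm^2 = 0.00299 m^2, W = 1.39 mJ = 0.00139 J
Cleaving exposes two faces of area A, so total new surface = 2*A and gamma = W / (2*A)
gamma = 0.00139 / (2 * 0.00299)
gamma = 0.232 J/m^2

0.232


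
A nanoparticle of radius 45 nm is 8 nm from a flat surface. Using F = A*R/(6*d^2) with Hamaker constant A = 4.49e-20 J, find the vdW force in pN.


Convert to SI: R = 45 nm = 4.5e-08 m, d = 8 nm = 8e-09 m
F = A * R / (6 * d^2)
F = 4.49e-20 * 4.5e-08 / (6 * (8e-09)^2)
F = 5.26172e-12 N = 5.262 pN

5.262


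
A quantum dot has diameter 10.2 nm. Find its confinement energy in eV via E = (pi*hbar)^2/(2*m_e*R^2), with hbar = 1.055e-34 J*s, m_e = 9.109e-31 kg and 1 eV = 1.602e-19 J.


Radius R = 10.2/2 = 5.1 nm = 5.1e-09 m
E = (pi * 1.055e-34)^2 / (2 * 9.109e-31 * (5.1e-09)^2)
E(J) = 2.31827e-21
E = E(J) / 1.602e-19 = 0.0145 eV

0.0145


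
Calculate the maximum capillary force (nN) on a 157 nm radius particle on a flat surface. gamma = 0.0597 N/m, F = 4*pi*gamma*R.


Convert radius: R = 157 nm = 1.57e-07 m
F = 4 * pi * gamma * R
F = 4 * pi * 0.0597 * 1.57e-07
F = 1.17783e-07 N = 117.7833 nN

117.7833


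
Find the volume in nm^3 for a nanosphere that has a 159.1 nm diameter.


Radius r = 159.1/2 = 79.55 nm
Volume V = (4/3) * pi * r^3
V = (4/3) * pi * (79.55)^3
V = 2108672.63 nm^3

2108672.63
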